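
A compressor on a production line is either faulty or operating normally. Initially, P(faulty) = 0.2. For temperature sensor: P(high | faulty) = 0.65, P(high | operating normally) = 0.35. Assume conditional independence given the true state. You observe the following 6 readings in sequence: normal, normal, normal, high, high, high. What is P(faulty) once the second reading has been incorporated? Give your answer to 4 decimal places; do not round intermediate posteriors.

0.0676

After 'normal': P(faulty) = 0.35·0.2000 / (0.35·0.2000 + 0.65·0.8000) ≈ 0.1186
After 'normal': P(faulty) = 0.35·0.1186 / (0.35·0.1186 + 0.65·0.8814) ≈ 0.0676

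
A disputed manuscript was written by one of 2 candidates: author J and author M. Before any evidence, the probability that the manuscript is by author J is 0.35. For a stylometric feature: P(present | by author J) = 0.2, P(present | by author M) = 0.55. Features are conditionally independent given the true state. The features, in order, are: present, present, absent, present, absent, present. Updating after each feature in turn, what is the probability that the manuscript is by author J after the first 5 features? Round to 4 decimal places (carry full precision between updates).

After 'present': P(author J) = 0.2·0.3500 / (0.2·0.3500 + 0.55·0.6500) ≈ 0.1637
After 'present': P(author J) = 0.2·0.1637 / (0.2·0.1637 + 0.55·0.8363) ≈ 0.0665
After 'absent': P(author J) = 0.8·0.0665 / (0.8·0.0665 + 0.45·0.9335) ≈ 0.1124
After 'present': P(author J) = 0.2·0.1124 / (0.2·0.1124 + 0.55·0.8876) ≈ 0.0440
After 'absent': P(author J) = 0.8·0.0440 / (0.8·0.0440 + 0.45·0.9560) ≈ 0.0756

0.0756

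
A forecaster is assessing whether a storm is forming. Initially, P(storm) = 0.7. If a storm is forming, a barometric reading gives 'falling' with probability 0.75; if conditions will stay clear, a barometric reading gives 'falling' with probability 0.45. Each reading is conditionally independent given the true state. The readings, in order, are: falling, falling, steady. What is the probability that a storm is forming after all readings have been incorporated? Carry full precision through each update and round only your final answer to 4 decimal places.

0.7466

After 'falling': P(storm) = 0.75·0.7000 / (0.75·0.7000 + 0.45·0.3000) ≈ 0.7955
After 'falling': P(storm) = 0.75·0.7955 / (0.75·0.7955 + 0.45·0.2045) ≈ 0.8663
After 'steady': P(storm) = 0.25·0.8663 / (0.25·0.8663 + 0.55·0.1337) ≈ 0.7466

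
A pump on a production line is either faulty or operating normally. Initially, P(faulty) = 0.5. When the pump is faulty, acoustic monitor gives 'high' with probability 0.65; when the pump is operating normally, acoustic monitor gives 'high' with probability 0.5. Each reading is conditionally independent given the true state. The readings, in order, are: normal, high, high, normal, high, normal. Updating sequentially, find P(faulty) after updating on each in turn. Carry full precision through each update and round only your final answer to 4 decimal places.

After 'normal': P(faulty) = 0.35·0.5000 / (0.35·0.5000 + 0.5·0.5000) ≈ 0.4118
After 'high': P(faulty) = 0.65·0.4118 / (0.65·0.4118 + 0.5·0.5882) ≈ 0.4764
After 'high': P(faulty) = 0.65·0.4764 / (0.65·0.4764 + 0.5·0.5236) ≈ 0.5419
After 'normal': P(faulty) = 0.35·0.5419 / (0.35·0.5419 + 0.5·0.4581) ≈ 0.4530
After 'high': P(faulty) = 0.65·0.4530 / (0.65·0.4530 + 0.5·0.5470) ≈ 0.5184
After 'normal': P(faulty) = 0.35·0.5184 / (0.35·0.5184 + 0.5·0.4816) ≈ 0.4297

0.4297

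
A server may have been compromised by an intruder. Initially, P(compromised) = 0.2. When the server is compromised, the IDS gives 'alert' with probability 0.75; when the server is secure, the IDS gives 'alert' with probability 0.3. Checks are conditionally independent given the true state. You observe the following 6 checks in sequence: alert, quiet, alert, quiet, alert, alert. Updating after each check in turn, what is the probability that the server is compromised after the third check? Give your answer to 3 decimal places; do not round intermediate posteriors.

0.358

After 'alert': P(compromised) = 0.75·0.2000 / (0.75·0.2000 + 0.3·0.8000) ≈ 0.3846
After 'quiet': P(compromised) = 0.25·0.3846 / (0.25·0.3846 + 0.7·0.6154) ≈ 0.1825
After 'alert': P(compromised) = 0.75·0.1825 / (0.75·0.1825 + 0.3·0.8175) ≈ 0.3582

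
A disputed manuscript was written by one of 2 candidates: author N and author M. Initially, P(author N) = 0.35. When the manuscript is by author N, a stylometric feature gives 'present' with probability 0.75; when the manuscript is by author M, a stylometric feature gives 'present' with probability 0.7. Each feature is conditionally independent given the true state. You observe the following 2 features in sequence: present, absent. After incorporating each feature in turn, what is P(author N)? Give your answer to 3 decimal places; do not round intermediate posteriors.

Apply Bayes' rule sequentially, carrying P(author N) forward.
After 'present': P(author N) = 0.75·0.3500 / (0.75·0.3500 + 0.7·0.6500) ≈ 0.3659
After 'absent': P(author N) = 0.25·0.3659 / (0.25·0.3659 + 0.3·0.6341) ≈ 0.3247

0.325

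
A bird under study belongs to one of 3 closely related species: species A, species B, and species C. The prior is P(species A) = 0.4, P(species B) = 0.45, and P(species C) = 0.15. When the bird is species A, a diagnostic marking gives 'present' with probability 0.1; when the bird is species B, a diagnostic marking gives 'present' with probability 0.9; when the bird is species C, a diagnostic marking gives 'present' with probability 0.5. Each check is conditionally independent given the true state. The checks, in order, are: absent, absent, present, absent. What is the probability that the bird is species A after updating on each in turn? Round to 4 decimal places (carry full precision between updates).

After 'absent': normaliser = 0.9·0.4000 + 0.1·0.4500 + 0.5·0.1500; P(species A) ≈ 0.7500, P(species B) ≈ 0.0938, P(species C) ≈ 0.1562
After 'absent': normaliser = 0.9·0.7500 + 0.1·0.0938 + 0.5·0.1562; P(species A) ≈ 0.8852, P(species B) ≈ 0.0123, P(species C) ≈ 0.1025
After 'present': normaliser = 0.1·0.8852 + 0.9·0.0123 + 0.5·0.1025; P(species A) ≈ 0.5870, P(species B) ≈ 0.0734, P(species C) ≈ 0.3397
After 'absent': normaliser = 0.9·0.5870 + 0.1·0.0734 + 0.5·0.3397; P(species A) ≈ 0.7488, P(species B) ≈ 0.0104, P(species C) ≈ 0.2408

0.7488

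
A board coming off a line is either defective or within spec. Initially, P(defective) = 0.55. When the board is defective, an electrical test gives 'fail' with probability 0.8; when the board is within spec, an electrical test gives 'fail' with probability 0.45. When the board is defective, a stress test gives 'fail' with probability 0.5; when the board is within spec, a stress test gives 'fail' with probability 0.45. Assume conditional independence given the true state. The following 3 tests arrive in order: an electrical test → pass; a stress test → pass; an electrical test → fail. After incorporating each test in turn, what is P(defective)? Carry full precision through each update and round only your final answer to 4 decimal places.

0.4180

After an electrical test='pass': P(defective) = 0.2·0.5500 / (0.2·0.5500 + 0.55·0.4500) ≈ 0.3077
After a stress test='pass': P(defective) = 0.5·0.3077 / (0.5·0.3077 + 0.55·0.6923) ≈ 0.2878
After an electrical test='fail': P(defective) = 0.8·0.2878 / (0.8·0.2878 + 0.45·0.7122) ≈ 0.4180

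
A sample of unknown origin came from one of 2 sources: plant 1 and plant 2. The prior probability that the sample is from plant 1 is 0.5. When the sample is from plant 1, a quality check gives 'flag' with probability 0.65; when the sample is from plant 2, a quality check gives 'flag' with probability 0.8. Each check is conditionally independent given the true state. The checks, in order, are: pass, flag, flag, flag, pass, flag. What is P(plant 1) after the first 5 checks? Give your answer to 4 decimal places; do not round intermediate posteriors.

After 'pass': P(plant 1) = 0.35·0.5000 / (0.35·0.5000 + 0.2·0.5000) ≈ 0.6364
After 'flag': P(plant 1) = 0.65·0.6364 / (0.65·0.6364 + 0.8·0.3636) ≈ 0.5871
After 'flag': P(plant 1) = 0.65·0.5871 / (0.65·0.5871 + 0.8·0.4129) ≈ 0.5360
After 'flag': P(plant 1) = 0.65·0.5360 / (0.65·0.5360 + 0.8·0.4640) ≈ 0.4842
After 'pass': P(plant 1) = 0.35·0.4842 / (0.35·0.4842 + 0.2·0.5158) ≈ 0.6216

0.6216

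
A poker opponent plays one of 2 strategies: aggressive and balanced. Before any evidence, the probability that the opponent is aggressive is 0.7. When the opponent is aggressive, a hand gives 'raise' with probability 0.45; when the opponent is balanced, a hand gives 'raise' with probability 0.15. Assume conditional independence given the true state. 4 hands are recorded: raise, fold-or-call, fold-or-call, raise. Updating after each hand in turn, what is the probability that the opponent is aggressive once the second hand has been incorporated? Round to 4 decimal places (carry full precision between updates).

0.8191

Each posterior becomes the prior for the next update.
After 'raise': P(aggressive) = 0.45·0.7000 / (0.45·0.7000 + 0.15·0.3000) ≈ 0.8750
After 'fold-or-call': P(aggressive) = 0.55·0.8750 / (0.55·0.8750 + 0.85·0.1250) ≈ 0.8191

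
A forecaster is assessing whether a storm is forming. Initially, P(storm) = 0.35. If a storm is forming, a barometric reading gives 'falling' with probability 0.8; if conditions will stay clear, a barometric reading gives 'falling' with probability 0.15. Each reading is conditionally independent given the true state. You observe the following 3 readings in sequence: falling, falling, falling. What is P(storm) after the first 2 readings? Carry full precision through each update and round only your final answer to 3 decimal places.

0.939

After 'falling': P(storm) = 0.8·0.3500 / (0.8·0.3500 + 0.15·0.6500) ≈ 0.7417
After 'falling': P(storm) = 0.8·0.7417 / (0.8·0.7417 + 0.15·0.2583) ≈ 0.9387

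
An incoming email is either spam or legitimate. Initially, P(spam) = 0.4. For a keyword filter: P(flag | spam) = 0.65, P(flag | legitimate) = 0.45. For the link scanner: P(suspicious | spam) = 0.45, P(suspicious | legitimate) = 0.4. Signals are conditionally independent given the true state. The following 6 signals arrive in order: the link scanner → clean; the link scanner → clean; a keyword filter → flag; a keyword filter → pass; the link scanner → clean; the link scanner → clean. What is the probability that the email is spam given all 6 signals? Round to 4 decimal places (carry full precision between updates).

Apply Bayes' rule sequentially, carrying P(spam) forward.
After the link scanner='clean': P(spam) = 0.55·0.4000 / (0.55·0.4000 + 0.6·0.6000) ≈ 0.3793
After the link scanner='clean': P(spam) = 0.55·0.3793 / (0.55·0.3793 + 0.6·0.6207) ≈ 0.3591
After a keyword filter='flag': P(spam) = 0.65·0.3591 / (0.65·0.3591 + 0.45·0.6409) ≈ 0.4473
After a keyword filter='pass': P(spam) = 0.35·0.4473 / (0.35·0.4473 + 0.55·0.5527) ≈ 0.3399
After the link scanner='clean': P(spam) = 0.55·0.3399 / (0.55·0.3399 + 0.6·0.6601) ≈ 0.3207
After the link scanner='clean': P(spam) = 0.55·0.3207 / (0.55·0.3207 + 0.6·0.6793) ≈ 0.3020

0.3020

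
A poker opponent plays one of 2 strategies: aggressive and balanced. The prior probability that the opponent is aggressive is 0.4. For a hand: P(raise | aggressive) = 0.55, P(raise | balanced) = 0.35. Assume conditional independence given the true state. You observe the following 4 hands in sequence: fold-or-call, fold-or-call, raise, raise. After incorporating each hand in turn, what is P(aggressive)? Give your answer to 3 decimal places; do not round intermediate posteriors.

0.441

After 'fold-or-call': P(aggressive) = 0.45·0.4000 / (0.45·0.4000 + 0.65·0.6000) ≈ 0.3158
After 'fold-or-call': P(aggressive) = 0.45·0.3158 / (0.45·0.3158 + 0.65·0.6842) ≈ 0.2422
After 'raise': P(aggressive) = 0.55·0.2422 / (0.55·0.2422 + 0.35·0.7578) ≈ 0.3343
After 'raise': P(aggressive) = 0.55·0.3343 / (0.55·0.3343 + 0.35·0.6657) ≈ 0.4410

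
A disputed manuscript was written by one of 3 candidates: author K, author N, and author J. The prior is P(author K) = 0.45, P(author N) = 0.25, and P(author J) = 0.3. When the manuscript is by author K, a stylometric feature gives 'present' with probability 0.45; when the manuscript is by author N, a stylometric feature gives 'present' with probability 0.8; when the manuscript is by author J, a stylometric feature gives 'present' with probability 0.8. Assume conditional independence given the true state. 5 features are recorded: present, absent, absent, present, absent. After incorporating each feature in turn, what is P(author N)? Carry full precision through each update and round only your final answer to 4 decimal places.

After 'present': normaliser = 0.45·0.4500 + 0.8·0.2500 + 0.8·0.3000; P(author K) ≈ 0.3152, P(author N) ≈ 0.3113, P(author J) ≈ 0.3735
After 'absent': normaliser = 0.55·0.3152 + 0.2·0.3113 + 0.2·0.3735; P(author K) ≈ 0.5586, P(author N) ≈ 0.2006, P(author J) ≈ 0.2408
After 'absent': normaliser = 0.55·0.5586 + 0.2·0.2006 + 0.2·0.2408; P(author K) ≈ 0.7768, P(author N) ≈ 0.1015, P(author J) ≈ 0.1217
After 'present': normaliser = 0.45·0.7768 + 0.8·0.1015 + 0.8·0.1217; P(author K) ≈ 0.6619, P(author N) ≈ 0.1537, P(author J) ≈ 0.1844
After 'absent': normaliser = 0.55·0.6619 + 0.2·0.1537 + 0.2·0.1844; P(author K) ≈ 0.8434, P(author N) ≈ 0.0712, P(author J) ≈ 0.0854

0.0712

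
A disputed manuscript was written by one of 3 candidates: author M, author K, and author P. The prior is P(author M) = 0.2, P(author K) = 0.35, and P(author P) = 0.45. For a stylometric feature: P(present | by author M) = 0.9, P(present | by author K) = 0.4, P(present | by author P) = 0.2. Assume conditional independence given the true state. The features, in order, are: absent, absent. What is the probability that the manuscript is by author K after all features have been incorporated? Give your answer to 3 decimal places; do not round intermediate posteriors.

After 'absent': normaliser = 0.1·0.2000 + 0.6·0.3500 + 0.8·0.4500; P(author M) ≈ 0.0339, P(author K) ≈ 0.3559, P(author P) ≈ 0.6102
After 'absent': normaliser = 0.1·0.0339 + 0.6·0.3559 + 0.8·0.6102; P(author M) ≈ 0.0048, P(author K) ≈ 0.3029, P(author P) ≈ 0.6923

0.303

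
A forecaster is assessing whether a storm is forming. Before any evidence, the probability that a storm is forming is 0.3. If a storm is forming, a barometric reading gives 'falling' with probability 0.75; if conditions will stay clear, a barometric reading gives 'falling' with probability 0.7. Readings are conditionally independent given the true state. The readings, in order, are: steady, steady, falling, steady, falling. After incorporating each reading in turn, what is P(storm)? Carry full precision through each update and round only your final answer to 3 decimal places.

0.222

After 'steady': P(storm) = 0.25·0.3000 / (0.25·0.3000 + 0.3·0.7000) ≈ 0.2632
After 'steady': P(storm) = 0.25·0.2632 / (0.25·0.2632 + 0.3·0.7368) ≈ 0.2294
After 'falling': P(storm) = 0.75·0.2294 / (0.75·0.2294 + 0.7·0.7706) ≈ 0.2418
After 'steady': P(storm) = 0.25·0.2418 / (0.25·0.2418 + 0.3·0.7582) ≈ 0.2099
After 'falling': P(storm) = 0.75·0.2099 / (0.75·0.2099 + 0.7·0.7901) ≈ 0.2216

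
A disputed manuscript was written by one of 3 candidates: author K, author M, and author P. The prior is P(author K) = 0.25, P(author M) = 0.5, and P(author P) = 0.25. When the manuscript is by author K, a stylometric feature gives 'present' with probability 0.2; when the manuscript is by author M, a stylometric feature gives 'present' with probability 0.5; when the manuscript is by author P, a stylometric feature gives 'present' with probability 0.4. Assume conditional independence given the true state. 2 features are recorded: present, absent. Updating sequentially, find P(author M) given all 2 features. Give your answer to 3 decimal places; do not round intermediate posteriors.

Each posterior becomes the prior for the next update.
After 'present': normaliser = 0.2·0.2500 + 0.5·0.5000 + 0.4·0.2500; P(author K) ≈ 0.1250, P(author M) ≈ 0.6250, P(author P) ≈ 0.2500
After 'absent': normaliser = 0.8·0.1250 + 0.5·0.6250 + 0.6·0.2500; P(author K) ≈ 0.1778, P(author M) ≈ 0.5556, P(author P) ≈ 0.2667

0.556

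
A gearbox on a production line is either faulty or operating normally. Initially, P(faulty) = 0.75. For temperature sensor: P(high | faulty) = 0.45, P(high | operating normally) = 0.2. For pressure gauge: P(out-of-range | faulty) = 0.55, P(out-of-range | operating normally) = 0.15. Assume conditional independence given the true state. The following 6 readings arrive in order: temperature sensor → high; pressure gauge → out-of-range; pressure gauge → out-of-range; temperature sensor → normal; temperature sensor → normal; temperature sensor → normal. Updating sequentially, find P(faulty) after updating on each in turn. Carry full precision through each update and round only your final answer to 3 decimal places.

0.967

After temperature sensor='high': P(faulty) = 0.45·0.7500 / (0.45·0.7500 + 0.2·0.2500) ≈ 0.8710
After pressure gauge='out-of-range': P(faulty) = 0.55·0.8710 / (0.55·0.8710 + 0.15·0.1290) ≈ 0.9612
After pressure gauge='out-of-range': P(faulty) = 0.55·0.9612 / (0.55·0.9612 + 0.15·0.0388) ≈ 0.9891
After temperature sensor='normal': P(faulty) = 0.55·0.9891 / (0.55·0.9891 + 0.8·0.0109) ≈ 0.9842
After temperature sensor='normal': P(faulty) = 0.55·0.9842 / (0.55·0.9842 + 0.8·0.0158) ≈ 0.9772
After temperature sensor='normal': P(faulty) = 0.55·0.9772 / (0.55·0.9772 + 0.8·0.0228) ≈ 0.9672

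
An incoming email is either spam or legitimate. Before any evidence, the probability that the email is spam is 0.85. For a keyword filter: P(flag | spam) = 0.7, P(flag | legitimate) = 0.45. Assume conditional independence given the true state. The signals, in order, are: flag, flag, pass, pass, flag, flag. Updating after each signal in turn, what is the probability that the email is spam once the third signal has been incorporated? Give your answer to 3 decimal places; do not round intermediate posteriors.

0.882

After 'flag': P(spam) = 0.7·0.8500 / (0.7·0.8500 + 0.45·0.1500) ≈ 0.8981
After 'flag': P(spam) = 0.7·0.8981 / (0.7·0.8981 + 0.45·0.1019) ≈ 0.9320
After 'pass': P(spam) = 0.3·0.9320 / (0.3·0.9320 + 0.55·0.0680) ≈ 0.8821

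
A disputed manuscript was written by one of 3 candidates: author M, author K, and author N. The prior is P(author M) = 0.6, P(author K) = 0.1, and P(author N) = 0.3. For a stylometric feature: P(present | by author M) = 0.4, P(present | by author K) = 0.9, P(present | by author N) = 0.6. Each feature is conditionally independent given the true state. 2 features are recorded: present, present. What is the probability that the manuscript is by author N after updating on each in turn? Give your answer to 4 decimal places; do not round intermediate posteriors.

0.3789

After 'present': normaliser = 0.4·0.6000 + 0.9·0.1000 + 0.6·0.3000; P(author M) ≈ 0.4706, P(author K) ≈ 0.1765, P(author N) ≈ 0.3529
After 'present': normaliser = 0.4·0.4706 + 0.9·0.1765 + 0.6·0.3529; P(author M) ≈ 0.3368, P(author K) ≈ 0.2842, P(author N) ≈ 0.3789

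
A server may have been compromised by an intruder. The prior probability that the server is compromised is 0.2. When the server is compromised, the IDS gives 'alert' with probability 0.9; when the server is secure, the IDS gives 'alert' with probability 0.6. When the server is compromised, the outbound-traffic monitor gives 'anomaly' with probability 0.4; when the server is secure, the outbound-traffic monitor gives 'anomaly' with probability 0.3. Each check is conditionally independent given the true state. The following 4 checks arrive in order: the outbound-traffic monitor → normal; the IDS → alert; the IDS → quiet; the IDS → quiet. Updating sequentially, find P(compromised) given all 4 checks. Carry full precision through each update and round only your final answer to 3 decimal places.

0.020

After the outbound-traffic monitor='normal': P(compromised) = 0.6·0.2000 / (0.6·0.2000 + 0.7·0.8000) ≈ 0.1765
After the IDS='alert': P(compromised) = 0.9·0.1765 / (0.9·0.1765 + 0.6·0.8235) ≈ 0.2432
After the IDS='quiet': P(compromised) = 0.1·0.2432 / (0.1·0.2432 + 0.4·0.7568) ≈ 0.0744
After the IDS='quiet': P(compromised) = 0.1·0.0744 / (0.1·0.0744 + 0.4·0.9256) ≈ 0.0197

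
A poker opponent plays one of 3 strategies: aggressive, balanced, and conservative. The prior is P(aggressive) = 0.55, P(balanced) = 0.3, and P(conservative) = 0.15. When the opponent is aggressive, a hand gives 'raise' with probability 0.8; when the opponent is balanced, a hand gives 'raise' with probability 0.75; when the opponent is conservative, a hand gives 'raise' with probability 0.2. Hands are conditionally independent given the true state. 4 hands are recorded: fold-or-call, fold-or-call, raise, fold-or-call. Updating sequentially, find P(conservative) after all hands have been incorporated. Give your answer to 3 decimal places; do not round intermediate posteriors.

0.686

After 'fold-or-call': normaliser = 0.2·0.5500 + 0.25·0.3000 + 0.8·0.1500; P(aggressive) ≈ 0.3607, P(balanced) ≈ 0.2459, P(conservative) ≈ 0.3934
After 'fold-or-call': normaliser = 0.2·0.3607 + 0.25·0.2459 + 0.8·0.3934; P(aggressive) ≈ 0.1609, P(balanced) ≈ 0.1371, P(conservative) ≈ 0.7020
After 'raise': normaliser = 0.8·0.1609 + 0.75·0.1371 + 0.2·0.7020; P(aggressive) ≈ 0.3460, P(balanced) ≈ 0.2765, P(conservative) ≈ 0.3775
After 'fold-or-call': normaliser = 0.2·0.3460 + 0.25·0.2765 + 0.8·0.3775; P(aggressive) ≈ 0.1572, P(balanced) ≈ 0.1570, P(conservative) ≈ 0.6858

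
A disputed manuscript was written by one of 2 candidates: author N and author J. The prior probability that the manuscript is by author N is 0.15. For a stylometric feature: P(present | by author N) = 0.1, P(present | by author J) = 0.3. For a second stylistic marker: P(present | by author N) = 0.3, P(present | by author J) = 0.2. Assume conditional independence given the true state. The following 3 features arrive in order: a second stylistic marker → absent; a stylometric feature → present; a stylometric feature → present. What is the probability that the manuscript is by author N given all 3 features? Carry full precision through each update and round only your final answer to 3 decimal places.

0.017

Apply Bayes' rule sequentially, carrying P(author N) forward.
After a second stylistic marker='absent': P(author N) = 0.7·0.1500 / (0.7·0.1500 + 0.8·0.8500) ≈ 0.1338
After a stylometric feature='present': P(author N) = 0.1·0.1338 / (0.1·0.1338 + 0.3·0.8662) ≈ 0.0490
After a stylometric feature='present': P(author N) = 0.1·0.0490 / (0.1·0.0490 + 0.3·0.9510) ≈ 0.0169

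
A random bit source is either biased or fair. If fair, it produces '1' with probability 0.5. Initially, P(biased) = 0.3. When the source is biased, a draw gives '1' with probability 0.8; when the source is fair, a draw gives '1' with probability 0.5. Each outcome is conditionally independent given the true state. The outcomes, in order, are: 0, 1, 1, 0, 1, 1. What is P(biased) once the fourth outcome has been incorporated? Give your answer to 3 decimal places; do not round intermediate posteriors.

After '0': P(biased) = 0.2·0.3000 / (0.2·0.3000 + 0.5·0.7000) ≈ 0.1463
After '1': P(biased) = 0.8·0.1463 / (0.8·0.1463 + 0.5·0.8537) ≈ 0.2152
After '1': P(biased) = 0.8·0.2152 / (0.8·0.2152 + 0.5·0.7848) ≈ 0.3050
After '0': P(biased) = 0.2·0.3050 / (0.2·0.3050 + 0.5·0.6950) ≈ 0.1493

0.149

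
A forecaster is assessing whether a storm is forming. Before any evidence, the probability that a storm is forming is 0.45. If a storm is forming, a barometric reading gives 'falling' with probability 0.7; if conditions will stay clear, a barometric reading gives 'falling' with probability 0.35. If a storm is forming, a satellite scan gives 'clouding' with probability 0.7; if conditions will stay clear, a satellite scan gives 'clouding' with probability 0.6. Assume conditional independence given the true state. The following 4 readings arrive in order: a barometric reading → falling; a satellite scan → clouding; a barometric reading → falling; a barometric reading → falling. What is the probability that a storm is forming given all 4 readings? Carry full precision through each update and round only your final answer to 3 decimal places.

0.884

After a barometric reading='falling': P(storm) = 0.7·0.4500 / (0.7·0.4500 + 0.35·0.5500) ≈ 0.6207
After a satellite scan='clouding': P(storm) = 0.7·0.6207 / (0.7·0.6207 + 0.6·0.3793) ≈ 0.6562
After a barometric reading='falling': P(storm) = 0.7·0.6562 / (0.7·0.6562 + 0.35·0.3438) ≈ 0.7925
After a barometric reading='falling': P(storm) = 0.7·0.7925 / (0.7·0.7925 + 0.35·0.2075) ≈ 0.8842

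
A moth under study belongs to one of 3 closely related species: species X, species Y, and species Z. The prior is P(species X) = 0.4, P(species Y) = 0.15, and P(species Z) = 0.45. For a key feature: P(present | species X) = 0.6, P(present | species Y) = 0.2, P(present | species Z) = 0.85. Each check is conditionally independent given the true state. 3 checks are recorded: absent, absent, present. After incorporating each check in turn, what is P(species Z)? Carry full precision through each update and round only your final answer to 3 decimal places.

After 'absent': normaliser = 0.4·0.4000 + 0.8·0.1500 + 0.15·0.4500; P(species X) ≈ 0.4604, P(species Y) ≈ 0.3453, P(species Z) ≈ 0.1942
After 'absent': normaliser = 0.4·0.4604 + 0.8·0.3453 + 0.15·0.1942; P(species X) ≈ 0.3762, P(species Y) ≈ 0.5643, P(species Z) ≈ 0.0595
After 'present': normaliser = 0.6·0.3762 + 0.2·0.5643 + 0.85·0.0595; P(species X) ≈ 0.5800, P(species Y) ≈ 0.2900, P(species Z) ≈ 0.1300

0.130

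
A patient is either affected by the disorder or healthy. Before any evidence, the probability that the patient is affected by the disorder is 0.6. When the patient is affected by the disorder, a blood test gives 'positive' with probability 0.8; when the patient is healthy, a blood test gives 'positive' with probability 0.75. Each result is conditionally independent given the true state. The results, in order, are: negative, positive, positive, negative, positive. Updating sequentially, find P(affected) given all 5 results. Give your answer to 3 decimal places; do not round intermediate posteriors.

Apply Bayes' rule sequentially, carrying P(affected) forward.
After 'negative': P(affected) = 0.2·0.6000 / (0.2·0.6000 + 0.25·0.4000) ≈ 0.5455
After 'positive': P(affected) = 0.8·0.5455 / (0.8·0.5455 + 0.75·0.4545) ≈ 0.5614
After 'positive': P(affected) = 0.8·0.5614 / (0.8·0.5614 + 0.75·0.4386) ≈ 0.5772
After 'negative': P(affected) = 0.2·0.5772 / (0.2·0.5772 + 0.25·0.4228) ≈ 0.5220
After 'positive': P(affected) = 0.8·0.5220 / (0.8·0.5220 + 0.75·0.4780) ≈ 0.5381

0.538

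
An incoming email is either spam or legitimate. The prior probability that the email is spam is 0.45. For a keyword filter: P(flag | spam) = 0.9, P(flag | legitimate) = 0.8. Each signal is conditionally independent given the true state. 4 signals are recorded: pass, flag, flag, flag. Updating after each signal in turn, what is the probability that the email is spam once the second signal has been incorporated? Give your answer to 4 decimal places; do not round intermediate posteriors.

0.3152

After 'pass': P(spam) = 0.1·0.4500 / (0.1·0.4500 + 0.2·0.5500) ≈ 0.2903
After 'flag': P(spam) = 0.9·0.2903 / (0.9·0.2903 + 0.8·0.7097) ≈ 0.3152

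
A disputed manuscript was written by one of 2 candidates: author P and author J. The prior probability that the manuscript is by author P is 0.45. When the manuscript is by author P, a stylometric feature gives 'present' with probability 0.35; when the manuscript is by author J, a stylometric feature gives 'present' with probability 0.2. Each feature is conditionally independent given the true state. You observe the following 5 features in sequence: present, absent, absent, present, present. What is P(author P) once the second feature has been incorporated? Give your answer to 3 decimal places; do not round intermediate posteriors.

After 'present': P(author P) = 0.35·0.4500 / (0.35·0.4500 + 0.2·0.5500) ≈ 0.5888
After 'absent': P(author P) = 0.65·0.5888 / (0.65·0.5888 + 0.8·0.4112) ≈ 0.5378

0.538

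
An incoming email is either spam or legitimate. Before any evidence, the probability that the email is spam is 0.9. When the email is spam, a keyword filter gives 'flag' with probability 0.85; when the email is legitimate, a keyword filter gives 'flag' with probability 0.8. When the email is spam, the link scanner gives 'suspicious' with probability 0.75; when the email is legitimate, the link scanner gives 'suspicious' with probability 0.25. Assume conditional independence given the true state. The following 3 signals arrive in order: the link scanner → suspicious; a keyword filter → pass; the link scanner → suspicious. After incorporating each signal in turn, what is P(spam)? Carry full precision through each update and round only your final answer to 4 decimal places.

After the link scanner='suspicious': P(spam) = 0.75·0.9000 / (0.75·0.9000 + 0.25·0.1000) ≈ 0.9643
After a keyword filter='pass': P(spam) = 0.15·0.9643 / (0.15·0.9643 + 0.2·0.0357) ≈ 0.9529
After the link scanner='suspicious': P(spam) = 0.75·0.9529 / (0.75·0.9529 + 0.25·0.0471) ≈ 0.9838

0.9838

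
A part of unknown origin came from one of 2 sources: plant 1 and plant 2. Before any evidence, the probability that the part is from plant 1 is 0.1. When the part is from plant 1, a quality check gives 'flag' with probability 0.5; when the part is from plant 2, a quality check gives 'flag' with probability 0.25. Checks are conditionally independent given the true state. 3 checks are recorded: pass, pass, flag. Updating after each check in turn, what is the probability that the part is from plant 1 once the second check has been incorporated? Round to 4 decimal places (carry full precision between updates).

0.0471

Each posterior becomes the prior for the next update.
After 'pass': P(plant 1) = 0.5·0.1000 / (0.5·0.1000 + 0.75·0.9000) ≈ 0.0690
After 'pass': P(plant 1) = 0.5·0.0690 / (0.5·0.0690 + 0.75·0.9310) ≈ 0.0471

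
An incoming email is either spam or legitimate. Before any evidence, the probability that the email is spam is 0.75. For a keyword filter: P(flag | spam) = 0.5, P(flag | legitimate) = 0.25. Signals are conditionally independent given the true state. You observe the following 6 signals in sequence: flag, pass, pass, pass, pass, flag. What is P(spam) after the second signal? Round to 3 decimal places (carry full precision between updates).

0.800

After 'flag': P(spam) = 0.5·0.7500 / (0.5·0.7500 + 0.25·0.2500) ≈ 0.8571
After 'pass': P(spam) = 0.5·0.8571 / (0.5·0.8571 + 0.75·0.1429) ≈ 0.8000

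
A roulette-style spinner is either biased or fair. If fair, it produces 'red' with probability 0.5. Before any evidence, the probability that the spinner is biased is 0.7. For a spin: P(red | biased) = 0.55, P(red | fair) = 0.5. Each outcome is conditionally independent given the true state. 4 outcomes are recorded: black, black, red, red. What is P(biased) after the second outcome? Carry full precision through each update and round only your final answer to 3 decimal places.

After 'black': P(biased) = 0.45·0.7000 / (0.45·0.7000 + 0.5·0.3000) ≈ 0.6774
After 'black': P(biased) = 0.45·0.6774 / (0.45·0.6774 + 0.5·0.3226) ≈ 0.6540

0.654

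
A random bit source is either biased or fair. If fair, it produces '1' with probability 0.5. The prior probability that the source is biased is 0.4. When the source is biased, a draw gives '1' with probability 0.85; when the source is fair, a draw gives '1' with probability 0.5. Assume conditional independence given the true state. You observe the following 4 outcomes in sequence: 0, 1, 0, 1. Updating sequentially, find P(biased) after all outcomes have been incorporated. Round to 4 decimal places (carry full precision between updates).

Each posterior becomes the prior for the next update.
After '0': P(biased) = 0.15·0.4000 / (0.15·0.4000 + 0.5·0.6000) ≈ 0.1667
After '1': P(biased) = 0.85·0.1667 / (0.85·0.1667 + 0.5·0.8333) ≈ 0.2537
After '0': P(biased) = 0.15·0.2537 / (0.15·0.2537 + 0.5·0.7463) ≈ 0.0926
After '1': P(biased) = 0.85·0.0926 / (0.85·0.0926 + 0.5·0.9074) ≈ 0.1478

0.1478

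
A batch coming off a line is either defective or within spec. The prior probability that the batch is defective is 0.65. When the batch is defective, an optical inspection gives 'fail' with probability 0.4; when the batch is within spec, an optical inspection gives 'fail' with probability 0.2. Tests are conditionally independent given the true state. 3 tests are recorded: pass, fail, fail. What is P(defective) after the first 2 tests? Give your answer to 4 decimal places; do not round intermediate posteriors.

0.7358

After 'pass': P(defective) = 0.6·0.6500 / (0.6·0.6500 + 0.8·0.3500) ≈ 0.5821
After 'fail': P(defective) = 0.4·0.5821 / (0.4·0.5821 + 0.2·0.4179) ≈ 0.7358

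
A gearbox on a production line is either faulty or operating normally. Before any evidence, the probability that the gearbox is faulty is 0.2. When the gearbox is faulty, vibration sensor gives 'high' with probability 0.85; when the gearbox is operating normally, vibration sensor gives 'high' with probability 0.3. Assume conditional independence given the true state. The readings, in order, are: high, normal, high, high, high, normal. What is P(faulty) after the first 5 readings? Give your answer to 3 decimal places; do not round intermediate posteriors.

After 'high': P(faulty) = 0.85·0.2000 / (0.85·0.2000 + 0.3·0.8000) ≈ 0.4146
After 'normal': P(faulty) = 0.15·0.4146 / (0.15·0.4146 + 0.7·0.5854) ≈ 0.1318
After 'high': P(faulty) = 0.85·0.1318 / (0.85·0.1318 + 0.3·0.8682) ≈ 0.3007
After 'high': P(faulty) = 0.85·0.3007 / (0.85·0.3007 + 0.3·0.6993) ≈ 0.5492
After 'high': P(faulty) = 0.85·0.5492 / (0.85·0.5492 + 0.3·0.4508) ≈ 0.7754

0.775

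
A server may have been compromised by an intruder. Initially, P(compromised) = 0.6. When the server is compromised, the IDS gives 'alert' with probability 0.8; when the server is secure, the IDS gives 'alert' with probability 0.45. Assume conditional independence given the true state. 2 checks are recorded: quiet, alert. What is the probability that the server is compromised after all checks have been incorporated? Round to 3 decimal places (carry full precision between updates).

0.492

After 'quiet': P(compromised) = 0.2·0.6000 / (0.2·0.6000 + 0.55·0.4000) ≈ 0.3529
After 'alert': P(compromised) = 0.8·0.3529 / (0.8·0.3529 + 0.45·0.6471) ≈ 0.4923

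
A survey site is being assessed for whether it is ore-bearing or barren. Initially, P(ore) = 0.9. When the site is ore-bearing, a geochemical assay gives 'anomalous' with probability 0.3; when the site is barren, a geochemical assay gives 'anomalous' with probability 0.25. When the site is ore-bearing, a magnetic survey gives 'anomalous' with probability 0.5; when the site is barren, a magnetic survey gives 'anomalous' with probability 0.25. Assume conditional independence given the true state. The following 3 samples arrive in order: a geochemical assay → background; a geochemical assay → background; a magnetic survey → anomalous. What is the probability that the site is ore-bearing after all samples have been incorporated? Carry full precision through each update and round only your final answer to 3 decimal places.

After a geochemical assay='background': P(ore) = 0.7·0.9000 / (0.7·0.9000 + 0.75·0.1000) ≈ 0.8936
After a geochemical assay='background': P(ore) = 0.7·0.8936 / (0.7·0.8936 + 0.75·0.1064) ≈ 0.8869
After a magnetic survey='anomalous': P(ore) = 0.5·0.8869 / (0.5·0.8869 + 0.25·0.1131) ≈ 0.9400

0.940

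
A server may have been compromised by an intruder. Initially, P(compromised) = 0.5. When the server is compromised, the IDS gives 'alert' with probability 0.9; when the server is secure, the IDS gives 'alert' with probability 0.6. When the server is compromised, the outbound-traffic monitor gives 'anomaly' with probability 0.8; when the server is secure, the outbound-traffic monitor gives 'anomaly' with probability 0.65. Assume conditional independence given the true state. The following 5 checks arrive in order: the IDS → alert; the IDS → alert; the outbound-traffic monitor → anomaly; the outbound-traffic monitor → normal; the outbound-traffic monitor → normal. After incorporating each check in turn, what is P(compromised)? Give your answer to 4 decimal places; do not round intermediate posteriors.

After the IDS='alert': P(compromised) = 0.9·0.5000 / (0.9·0.5000 + 0.6·0.5000) ≈ 0.6000
After the IDS='alert': P(compromised) = 0.9·0.6000 / (0.9·0.6000 + 0.6·0.4000) ≈ 0.6923
After the outbound-traffic monitor='anomaly': P(compromised) = 0.8·0.6923 / (0.8·0.6923 + 0.65·0.3077) ≈ 0.7347
After the outbound-traffic monitor='normal': P(compromised) = 0.2·0.7347 / (0.2·0.7347 + 0.35·0.2653) ≈ 0.6128
After the outbound-traffic monitor='normal': P(compromised) = 0.2·0.6128 / (0.2·0.6128 + 0.35·0.3872) ≈ 0.4749

0.4749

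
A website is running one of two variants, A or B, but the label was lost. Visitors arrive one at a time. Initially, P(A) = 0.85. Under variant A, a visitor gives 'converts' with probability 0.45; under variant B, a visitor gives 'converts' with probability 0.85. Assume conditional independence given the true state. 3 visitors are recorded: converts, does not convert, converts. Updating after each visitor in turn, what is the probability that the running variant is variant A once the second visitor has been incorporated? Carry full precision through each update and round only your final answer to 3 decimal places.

Apply Bayes' rule sequentially, carrying P(A) forward.
After 'converts': P(A) = 0.45·0.8500 / (0.45·0.8500 + 0.85·0.1500) ≈ 0.7500
After 'does not convert': P(A) = 0.55·0.7500 / (0.55·0.7500 + 0.15·0.2500) ≈ 0.9167

0.917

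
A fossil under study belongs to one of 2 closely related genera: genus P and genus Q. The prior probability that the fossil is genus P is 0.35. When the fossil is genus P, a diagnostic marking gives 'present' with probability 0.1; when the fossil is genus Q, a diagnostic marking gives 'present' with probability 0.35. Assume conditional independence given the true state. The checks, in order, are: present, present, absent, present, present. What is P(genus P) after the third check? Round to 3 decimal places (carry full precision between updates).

After 'present': P(genus P) = 0.1·0.3500 / (0.1·0.3500 + 0.35·0.6500) ≈ 0.1333
After 'present': P(genus P) = 0.1·0.1333 / (0.1·0.1333 + 0.35·0.8667) ≈ 0.0421
After 'absent': P(genus P) = 0.9·0.0421 / (0.9·0.0421 + 0.65·0.9579) ≈ 0.0574

0.057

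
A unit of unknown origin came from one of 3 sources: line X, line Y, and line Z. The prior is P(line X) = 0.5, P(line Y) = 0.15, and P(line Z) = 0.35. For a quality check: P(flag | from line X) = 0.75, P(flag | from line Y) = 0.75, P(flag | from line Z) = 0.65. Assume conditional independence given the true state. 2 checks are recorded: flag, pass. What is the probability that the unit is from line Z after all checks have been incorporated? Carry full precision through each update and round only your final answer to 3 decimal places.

After 'flag': normaliser = 0.75·0.5000 + 0.75·0.1500 + 0.65·0.3500; P(line X) ≈ 0.5245, P(line Y) ≈ 0.1573, P(line Z) ≈ 0.3182
After 'pass': normaliser = 0.25·0.5245 + 0.25·0.1573 + 0.35·0.3182; P(line X) ≈ 0.4653, P(line Y) ≈ 0.1396, P(line Z) ≈ 0.3952

0.395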